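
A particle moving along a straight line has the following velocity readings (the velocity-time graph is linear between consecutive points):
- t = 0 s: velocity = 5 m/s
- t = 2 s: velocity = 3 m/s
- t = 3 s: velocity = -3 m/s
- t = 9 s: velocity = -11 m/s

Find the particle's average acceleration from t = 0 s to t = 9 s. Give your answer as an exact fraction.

Average acceleration = Δv/Δt = (-11 − 5)/(9 − 0) = -16/9 m/s².

-16/9 m/s²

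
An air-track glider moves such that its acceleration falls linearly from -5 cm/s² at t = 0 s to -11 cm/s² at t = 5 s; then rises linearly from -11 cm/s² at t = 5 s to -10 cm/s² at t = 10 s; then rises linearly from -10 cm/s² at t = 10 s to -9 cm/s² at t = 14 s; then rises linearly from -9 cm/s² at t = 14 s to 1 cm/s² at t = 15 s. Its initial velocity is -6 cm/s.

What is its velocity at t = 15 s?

Δv equals the area under the a-t graph; then v = v₀ + Δv.
0–5 s: ½(-5 + -11)(5) = -40 cm/s
5–10 s: ½(-11 + -10)(5) = -52.5 cm/s
10–14 s: ½(-10 + -9)(4) = -38 cm/s
14–15 s: ½(-9 + 1)(1) = -4 cm/s
Δv = -134.5 cm/s, so v(15) = -6 + (-134.5) = -140.5 cm/s.

-140.5 cm/s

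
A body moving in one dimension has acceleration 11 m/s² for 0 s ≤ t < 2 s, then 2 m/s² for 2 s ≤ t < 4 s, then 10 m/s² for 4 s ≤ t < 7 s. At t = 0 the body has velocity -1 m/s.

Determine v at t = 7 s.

Δv equals the area under the a-t graph; then v = v₀ + Δv.
0–2 s: 11 × 2 = 22 m/s
2–4 s: 2 × 2 = 4 m/s
4–7 s: 10 × 3 = 30 m/s
Δv = 56 m/s, so v(7) = -1 + (56) = 55 m/s.

55 m/s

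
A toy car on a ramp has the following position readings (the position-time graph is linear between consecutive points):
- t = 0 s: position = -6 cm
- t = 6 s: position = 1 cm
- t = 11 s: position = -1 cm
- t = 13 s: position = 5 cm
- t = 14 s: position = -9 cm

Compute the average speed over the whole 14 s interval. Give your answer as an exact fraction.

Average speed = (total path length)/(elapsed time); on a piecewise-linear x-t graph the path length is Σ|Δx|.
0–6 s: |Δx| = |1 − -6| = 7 cm
6–11 s: |Δx| = |-1 − 1| = 2 cm
11–13 s: |Δx| = |5 − -1| = 6 cm
13–14 s: |Δx| = |-9 − 5| = 14 cm
Total path = 29 cm; average speed = 29/14 = 29/14 cm/s.

29/14 cm/s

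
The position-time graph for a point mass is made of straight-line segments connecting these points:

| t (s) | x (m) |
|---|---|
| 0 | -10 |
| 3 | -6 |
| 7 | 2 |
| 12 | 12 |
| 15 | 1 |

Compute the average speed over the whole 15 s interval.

2.2 m/s

Average speed = (total path length)/(elapsed time); on a piecewise-linear x-t graph the path length is Σ|Δx|.
0–3 s: |Δx| = |-6 − -10| = 4 m
3–7 s: |Δx| = |2 − -6| = 8 m
7–12 s: |Δx| = |12 − 2| = 10 m
12–15 s: |Δx| = |1 − 12| = 11 m
Total path = 33 m; average speed = 33/15 = 2.2 m/s.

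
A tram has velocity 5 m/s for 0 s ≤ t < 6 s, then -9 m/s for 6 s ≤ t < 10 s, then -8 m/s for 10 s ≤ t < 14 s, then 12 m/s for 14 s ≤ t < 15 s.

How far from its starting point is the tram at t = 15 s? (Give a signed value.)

-26 m

Net displacement equals the area under the velocity-time graph (areas below the axis count negative).
0–6 s: 5 × 6 = 30 m
6–10 s: -9 × 4 = -36 m
10–14 s: -8 × 4 = -32 m
14–15 s: 12 × 1 = 12 m
Net displacement = -26 m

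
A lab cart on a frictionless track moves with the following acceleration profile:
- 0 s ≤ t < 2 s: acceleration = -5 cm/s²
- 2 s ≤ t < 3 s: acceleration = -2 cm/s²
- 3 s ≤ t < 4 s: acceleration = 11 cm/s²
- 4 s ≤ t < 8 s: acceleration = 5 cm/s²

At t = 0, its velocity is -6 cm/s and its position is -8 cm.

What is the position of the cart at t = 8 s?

-47.5 cm

On each constant-a segment, Δv = aΔt and Δx = v₀Δt + ½aΔt²; chain segment to segment.
0–2 s: v starts -6 cm/s; Δx = -6·2 + ½·-5·2² = -22 cm; v ends -16 cm/s.
2–3 s: v starts -16 cm/s; Δx = -16·1 + ½·-2·1² = -17 cm; v ends -18 cm/s.
3–4 s: v starts -18 cm/s; Δx = -18·1 + ½·11·1² = -12.5 cm; v ends -7 cm/s.
4–8 s: v starts -7 cm/s; Δx = -7·4 + ½·5·4² = 12 cm; v ends 13 cm/s.
x(8) = -8 + Σ Δx = -47.5 cm.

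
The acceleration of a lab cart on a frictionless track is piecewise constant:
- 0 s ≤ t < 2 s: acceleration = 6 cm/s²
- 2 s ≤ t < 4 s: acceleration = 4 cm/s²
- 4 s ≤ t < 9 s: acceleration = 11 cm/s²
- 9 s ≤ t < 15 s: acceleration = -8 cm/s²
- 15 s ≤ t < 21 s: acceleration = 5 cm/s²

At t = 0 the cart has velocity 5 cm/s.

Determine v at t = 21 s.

Δv equals the area under the a-t graph; then v = v₀ + Δv.
0–2 s: 6 × 2 = 12 cm/s
2–4 s: 4 × 2 = 8 cm/s
4–9 s: 11 × 5 = 55 cm/s
9–15 s: -8 × 6 = -48 cm/s
15–21 s: 5 × 6 = 30 cm/s
Δv = 57 cm/s, so v(21) = 5 + (57) = 62 cm/s.

62 cm/s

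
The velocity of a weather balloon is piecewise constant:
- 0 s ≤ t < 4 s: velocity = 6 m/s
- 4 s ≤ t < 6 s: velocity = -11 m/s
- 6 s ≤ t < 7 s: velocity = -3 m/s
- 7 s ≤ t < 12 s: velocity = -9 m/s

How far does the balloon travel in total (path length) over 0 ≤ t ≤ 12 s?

Distance (not displacement) is the total path length: add the absolute areas under v-t.
0–4 s: |6| × 4 = 24 m
4–6 s: |-11| × 2 = 22 m
6–7 s: |-3| × 1 = 3 m
7–12 s: |-9| × 5 = 45 m
Total distance = 94 m

94 m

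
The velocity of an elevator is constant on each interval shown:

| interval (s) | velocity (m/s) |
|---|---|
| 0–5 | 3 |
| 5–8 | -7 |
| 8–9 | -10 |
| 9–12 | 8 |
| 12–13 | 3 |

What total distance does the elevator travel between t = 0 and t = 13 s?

Distance (not displacement) is the total path length: add the absolute areas under v-t.
0–5 s: |3| × 5 = 15 m
5–8 s: |-7| × 3 = 21 m
8–9 s: |-10| × 1 = 10 m
9–12 s: |8| × 3 = 24 m
12–13 s: |3| × 1 = 3 m
Total distance = 73 m

73 m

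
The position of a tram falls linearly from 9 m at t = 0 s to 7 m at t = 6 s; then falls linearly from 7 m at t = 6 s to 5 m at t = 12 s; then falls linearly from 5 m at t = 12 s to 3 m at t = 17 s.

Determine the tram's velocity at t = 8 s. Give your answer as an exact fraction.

Velocity is the slope of the x-t graph on 6–12 s: (5 − 7)/(12 − 6) = -1/3 m/s.

-1/3 m/s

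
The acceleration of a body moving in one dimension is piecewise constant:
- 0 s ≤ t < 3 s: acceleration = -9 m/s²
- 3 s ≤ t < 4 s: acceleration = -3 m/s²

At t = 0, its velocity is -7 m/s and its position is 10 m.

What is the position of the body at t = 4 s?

-87 m

On each constant-a segment, Δv = aΔt and Δx = v₀Δt + ½aΔt²; chain segment to segment.
0–3 s: v starts -7 m/s; Δx = -7·3 + ½·-9·3² = -61.5 m; v ends -34 m/s.
3–4 s: v starts -34 m/s; Δx = -34·1 + ½·-3·1² = -35.5 m; v ends -37 m/s.
x(4) = 10 + Σ Δx = -87 m.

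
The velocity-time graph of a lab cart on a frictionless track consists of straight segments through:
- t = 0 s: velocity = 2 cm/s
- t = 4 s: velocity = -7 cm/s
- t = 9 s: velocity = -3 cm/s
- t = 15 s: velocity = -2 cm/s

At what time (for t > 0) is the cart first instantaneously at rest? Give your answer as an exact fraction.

v changes sign on 0–4 s (from 2 to -7); the graph is linear there, so v = 0 at t = 0 + (-2)·(4 − 0)/(-7 − 2) = 8/9 s.

t = 8/9 s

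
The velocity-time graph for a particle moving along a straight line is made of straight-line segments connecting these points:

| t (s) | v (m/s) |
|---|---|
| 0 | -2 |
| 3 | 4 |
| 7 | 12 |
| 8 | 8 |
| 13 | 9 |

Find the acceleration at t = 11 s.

Acceleration is the slope of the v-t graph on 8–13 s: (9 − 8)/(13 − 8) = 0.2 m/s².

0.2 m/s²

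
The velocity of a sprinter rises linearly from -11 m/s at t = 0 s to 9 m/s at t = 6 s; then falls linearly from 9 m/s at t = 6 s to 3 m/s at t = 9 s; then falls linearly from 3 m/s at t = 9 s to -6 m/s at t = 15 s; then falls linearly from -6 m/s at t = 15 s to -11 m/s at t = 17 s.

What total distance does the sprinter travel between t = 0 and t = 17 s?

80.3 m

Total distance travelled is ∫|v| dt — sum the magnitudes of each area piece.
0–6 s: v = 0 at t = 3.3 s; triangle areas 18.15 + 12.15 = 30.3 m
6–9 s: |½(9 + 3)(3)| = 18 m
9–15 s: v = 0 at t = 11 s; triangle areas 3 + 12 = 15 m
15–17 s: |½(-6 + -11)(2)| = 17 m
Total distance = 80.3 m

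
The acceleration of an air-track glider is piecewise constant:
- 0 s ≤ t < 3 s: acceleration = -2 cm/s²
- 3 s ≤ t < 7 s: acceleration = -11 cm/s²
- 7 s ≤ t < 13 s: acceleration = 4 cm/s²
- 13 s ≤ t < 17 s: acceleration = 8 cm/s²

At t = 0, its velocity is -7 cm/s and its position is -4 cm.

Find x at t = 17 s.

On each constant-a segment, Δv = aΔt and Δx = v₀Δt + ½aΔt²; chain segment to segment.
0–3 s: v starts -7 cm/s; Δx = -7·3 + ½·-2·3² = -30 cm; v ends -13 cm/s.
3–7 s: v starts -13 cm/s; Δx = -13·4 + ½·-11·4² = -140 cm; v ends -57 cm/s.
7–13 s: v starts -57 cm/s; Δx = -57·6 + ½·4·6² = -270 cm; v ends -33 cm/s.
13–17 s: v starts -33 cm/s; Δx = -33·4 + ½·8·4² = -68 cm; v ends -1 cm/s.
x(17) = -4 + Σ Δx = -512 cm.

-512 cm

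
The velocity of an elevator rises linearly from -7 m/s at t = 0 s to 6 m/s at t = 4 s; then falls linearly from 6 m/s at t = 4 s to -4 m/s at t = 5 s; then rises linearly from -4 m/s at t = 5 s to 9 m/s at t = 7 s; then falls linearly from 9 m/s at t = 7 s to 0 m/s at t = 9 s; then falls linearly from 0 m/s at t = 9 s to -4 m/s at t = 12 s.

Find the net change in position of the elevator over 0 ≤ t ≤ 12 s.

7 m

Displacement is the signed area under the v-t curve.
0–4 s: ½(-7 + 6)(4) = -2 m
4–5 s: ½(6 + -4)(1) = 1 m
5–7 s: ½(-4 + 9)(2) = 5 m
7–9 s: ½(9 + 0)(2) = 9 m
9–12 s: ½(0 + -4)(3) = -6 m
Net displacement = 7 m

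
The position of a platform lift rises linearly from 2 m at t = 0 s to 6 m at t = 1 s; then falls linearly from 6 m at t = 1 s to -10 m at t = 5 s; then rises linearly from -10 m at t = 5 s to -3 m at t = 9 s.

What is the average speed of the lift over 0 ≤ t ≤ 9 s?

Average speed = (total path length)/(elapsed time); on a piecewise-linear x-t graph the path length is Σ|Δx|.
0–1 s: |Δx| = |6 − 2| = 4 m
1–5 s: |Δx| = |-10 − 6| = 16 m
5–9 s: |Δx| = |-3 − -10| = 7 m
Total path = 27 m; average speed = 27/9 = 3 m/s.

3 m/s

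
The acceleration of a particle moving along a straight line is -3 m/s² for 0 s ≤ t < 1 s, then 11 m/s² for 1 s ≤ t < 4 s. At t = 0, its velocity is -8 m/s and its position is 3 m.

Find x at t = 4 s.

10 m

On each constant-a segment, Δv = aΔt and Δx = v₀Δt + ½aΔt²; chain segment to segment.
0–1 s: v starts -8 m/s; Δx = -8·1 + ½·-3·1² = -9.5 m; v ends -11 m/s.
1–4 s: v starts -11 m/s; Δx = -11·3 + ½·11·3² = 16.5 m; v ends 22 m/s.
x(4) = 3 + Σ Δx = 10 m.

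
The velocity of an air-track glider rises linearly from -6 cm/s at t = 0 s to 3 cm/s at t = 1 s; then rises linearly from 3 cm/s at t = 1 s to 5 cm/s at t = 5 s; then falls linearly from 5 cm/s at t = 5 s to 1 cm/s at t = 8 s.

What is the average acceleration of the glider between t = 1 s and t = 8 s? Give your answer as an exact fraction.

-2/7 cm/s²

Average acceleration = Δv/Δt = (1 − 3)/(8 − 1) = -2/7 cm/s².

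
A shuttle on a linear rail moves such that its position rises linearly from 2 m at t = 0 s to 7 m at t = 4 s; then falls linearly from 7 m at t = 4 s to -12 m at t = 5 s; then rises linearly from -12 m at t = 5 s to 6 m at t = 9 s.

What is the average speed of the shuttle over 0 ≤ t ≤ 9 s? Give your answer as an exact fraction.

Average speed = (total path length)/(elapsed time); on a piecewise-linear x-t graph the path length is Σ|Δx|.
0–4 s: |Δx| = |7 − 2| = 5 m
4–5 s: |Δx| = |-12 − 7| = 19 m
5–9 s: |Δx| = |6 − -12| = 18 m
Total path = 42 m; average speed = 42/9 = 14/3 m/s.

14/3 m/s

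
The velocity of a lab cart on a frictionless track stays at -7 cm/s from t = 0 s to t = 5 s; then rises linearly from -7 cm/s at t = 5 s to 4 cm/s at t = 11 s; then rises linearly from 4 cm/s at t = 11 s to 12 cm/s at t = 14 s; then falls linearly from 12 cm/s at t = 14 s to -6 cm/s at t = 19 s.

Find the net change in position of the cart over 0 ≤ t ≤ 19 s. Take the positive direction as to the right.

-5 cm

Displacement is the signed area under the v-t curve.
0–5 s: -7 × 5 = -35 cm
5–11 s: ½(-7 + 4)(6) = -9 cm
11–14 s: ½(4 + 12)(3) = 24 cm
14–19 s: ½(12 + -6)(5) = 15 cm
Net displacement = -5 cm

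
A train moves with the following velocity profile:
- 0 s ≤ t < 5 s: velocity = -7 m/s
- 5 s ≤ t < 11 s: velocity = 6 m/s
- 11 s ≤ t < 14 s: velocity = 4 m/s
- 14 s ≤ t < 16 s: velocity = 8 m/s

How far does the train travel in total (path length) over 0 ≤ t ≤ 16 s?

Distance (not displacement) is the total path length: add the absolute areas under v-t.
0–5 s: |-7| × 5 = 35 m
5–11 s: |6| × 6 = 36 m
11–14 s: |4| × 3 = 12 m
14–16 s: |8| × 2 = 16 m
Total distance = 99 m

99 m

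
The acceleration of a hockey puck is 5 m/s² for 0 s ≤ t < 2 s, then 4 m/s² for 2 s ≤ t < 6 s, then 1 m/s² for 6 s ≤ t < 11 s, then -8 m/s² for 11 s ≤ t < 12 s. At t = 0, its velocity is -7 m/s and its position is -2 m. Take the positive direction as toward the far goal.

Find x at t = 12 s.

On each constant-a segment, Δv = aΔt and Δx = v₀Δt + ½aΔt²; chain segment to segment.
0–2 s: v starts -7 m/s; Δx = -7·2 + ½·5·2² = -4 m; v ends 3 m/s.
2–6 s: v starts 3 m/s; Δx = 3·4 + ½·4·4² = 44 m; v ends 19 m/s.
6–11 s: v starts 19 m/s; Δx = 19·5 + ½·1·5² = 107.5 m; v ends 24 m/s.
11–12 s: v starts 24 m/s; Δx = 24·1 + ½·-8·1² = 20 m; v ends 16 m/s.
x(12) = -2 + Σ Δx = 165.5 m.

165.5 m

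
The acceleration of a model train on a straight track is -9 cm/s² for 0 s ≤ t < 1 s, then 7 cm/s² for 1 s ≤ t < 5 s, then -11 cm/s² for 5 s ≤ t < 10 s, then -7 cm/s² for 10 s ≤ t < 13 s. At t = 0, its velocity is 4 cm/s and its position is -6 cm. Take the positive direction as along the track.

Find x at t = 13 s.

-120.5 cm

On each constant-a segment, Δv = aΔt and Δx = v₀Δt + ½aΔt²; chain segment to segment.
0–1 s: v starts 4 cm/s; Δx = 4·1 + ½·-9·1² = -0.5 cm; v ends -5 cm/s.
1–5 s: v starts -5 cm/s; Δx = -5·4 + ½·7·4² = 36 cm; v ends 23 cm/s.
5–10 s: v starts 23 cm/s; Δx = 23·5 + ½·-11·5² = -22.5 cm; v ends -32 cm/s.
10–13 s: v starts -32 cm/s; Δx = -32·3 + ½·-7·3² = -127.5 cm; v ends -53 cm/s.
x(13) = -6 + Σ Δx = -120.5 cm.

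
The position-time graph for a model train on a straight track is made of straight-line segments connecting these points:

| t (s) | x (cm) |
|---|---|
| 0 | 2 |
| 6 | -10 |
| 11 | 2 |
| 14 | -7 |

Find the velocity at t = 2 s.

-2 cm/s

Velocity is the slope of the x-t graph on 0–6 s: (-10 − 2)/(6 − 0) = -2 cm/s.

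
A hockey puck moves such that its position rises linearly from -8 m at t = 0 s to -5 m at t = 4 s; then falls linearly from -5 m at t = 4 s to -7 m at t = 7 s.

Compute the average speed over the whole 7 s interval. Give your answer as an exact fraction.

Average speed = (total path length)/(elapsed time); on a piecewise-linear x-t graph the path length is Σ|Δx|.
0–4 s: |Δx| = |-5 − -8| = 3 m
4–7 s: |Δx| = |-7 − -5| = 2 m
Total path = 5 m; average speed = 5/7 = 5/7 m/s.

5/7 m/s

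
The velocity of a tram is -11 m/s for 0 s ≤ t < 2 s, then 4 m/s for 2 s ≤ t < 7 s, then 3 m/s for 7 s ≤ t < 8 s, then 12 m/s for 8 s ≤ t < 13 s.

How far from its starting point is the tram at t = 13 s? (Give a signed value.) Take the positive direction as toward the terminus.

Displacement is the signed area under the v-t curve.
0–2 s: -11 × 2 = -22 m
2–7 s: 4 × 5 = 20 m
7–8 s: 3 × 1 = 3 m
8–13 s: 12 × 5 = 60 m
Net displacement = 61 m

61 m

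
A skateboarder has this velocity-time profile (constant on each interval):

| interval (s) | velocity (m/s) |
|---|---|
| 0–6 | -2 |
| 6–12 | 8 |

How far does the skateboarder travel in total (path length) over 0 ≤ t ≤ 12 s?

60 m

Distance (not displacement) is the total path length: add the absolute areas under v-t.
0–6 s: |-2| × 6 = 12 m
6–12 s: |8| × 6 = 48 m
Total distance = 60 m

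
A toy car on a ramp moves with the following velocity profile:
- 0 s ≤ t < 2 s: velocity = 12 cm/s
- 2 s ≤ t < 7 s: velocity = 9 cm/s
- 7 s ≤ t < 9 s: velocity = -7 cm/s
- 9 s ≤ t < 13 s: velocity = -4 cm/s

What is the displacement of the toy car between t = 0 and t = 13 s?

Net displacement equals the area under the velocity-time graph (areas below the axis count negative).
0–2 s: 12 × 2 = 24 cm
2–7 s: 9 × 5 = 45 cm
7–9 s: -7 × 2 = -14 cm
9–13 s: -4 × 4 = -16 cm
Net displacement = 39 cm

39 cm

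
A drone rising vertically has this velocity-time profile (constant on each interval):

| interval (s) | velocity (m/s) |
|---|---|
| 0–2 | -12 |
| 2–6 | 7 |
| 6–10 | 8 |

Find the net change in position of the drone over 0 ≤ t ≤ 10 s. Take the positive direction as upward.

36 m

Net displacement equals the area under the velocity-time graph (areas below the axis count negative).
0–2 s: -12 × 2 = -24 m
2–6 s: 7 × 4 = 28 m
6–10 s: 8 × 4 = 32 m
Net displacement = 36 m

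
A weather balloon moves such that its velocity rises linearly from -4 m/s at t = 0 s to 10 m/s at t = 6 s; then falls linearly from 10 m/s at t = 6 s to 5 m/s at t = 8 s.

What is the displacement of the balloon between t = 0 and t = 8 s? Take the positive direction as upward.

33 m

Displacement is the signed area under the v-t curve.
0–6 s: ½(-4 + 10)(6) = 18 m
6–8 s: ½(10 + 5)(2) = 15 m
Net displacement = 33 m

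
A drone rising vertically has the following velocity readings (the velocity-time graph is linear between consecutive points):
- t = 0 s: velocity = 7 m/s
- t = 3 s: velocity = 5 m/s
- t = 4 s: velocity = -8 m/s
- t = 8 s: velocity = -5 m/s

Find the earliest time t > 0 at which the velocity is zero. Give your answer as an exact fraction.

t = 44/13 s

v changes sign on 3–4 s (from 5 to -8); the graph is linear there, so v = 0 at t = 3 + (-5)·(4 − 3)/(-8 − 5) = 44/13 s.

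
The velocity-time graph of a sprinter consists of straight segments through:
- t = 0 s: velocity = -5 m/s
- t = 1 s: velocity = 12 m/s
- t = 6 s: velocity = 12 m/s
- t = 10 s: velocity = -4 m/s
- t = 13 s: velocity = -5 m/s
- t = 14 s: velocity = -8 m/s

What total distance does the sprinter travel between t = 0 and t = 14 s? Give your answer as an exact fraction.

3569/34 m

Total distance travelled is ∫|v| dt — sum the magnitudes of each area piece.
0–1 s: v = 0 at t = 5/17 s; triangle areas 25/34 + 72/17 = 169/34 m
1–6 s: |12| × 5 = 60 m
6–10 s: v = 0 at t = 9 s; triangle areas 18 + 2 = 20 m
10–13 s: |½(-4 + -5)(3)| = 13.5 m
13–14 s: |½(-5 + -8)(1)| = 6.5 m
Total distance = 3569/34 m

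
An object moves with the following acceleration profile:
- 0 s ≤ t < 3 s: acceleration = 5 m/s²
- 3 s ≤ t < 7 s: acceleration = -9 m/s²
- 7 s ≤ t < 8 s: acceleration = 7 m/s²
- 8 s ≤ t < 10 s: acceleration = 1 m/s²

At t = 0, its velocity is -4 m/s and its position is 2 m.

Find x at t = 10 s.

-71 m

On each constant-a segment, Δv = aΔt and Δx = v₀Δt + ½aΔt²; chain segment to segment.
0–3 s: v starts -4 m/s; Δx = -4·3 + ½·5·3² = 10.5 m; v ends 11 m/s.
3–7 s: v starts 11 m/s; Δx = 11·4 + ½·-9·4² = -28 m; v ends -25 m/s.
7–8 s: v starts -25 m/s; Δx = -25·1 + ½·7·1² = -21.5 m; v ends -18 m/s.
8–10 s: v starts -18 m/s; Δx = -18·2 + ½·1·2² = -34 m; v ends -16 m/s.
x(10) = 2 + Σ Δx = -71 m.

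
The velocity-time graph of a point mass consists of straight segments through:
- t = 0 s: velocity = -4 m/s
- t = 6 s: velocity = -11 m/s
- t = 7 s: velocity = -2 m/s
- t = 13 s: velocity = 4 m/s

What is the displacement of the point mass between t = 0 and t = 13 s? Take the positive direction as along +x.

-45.5 m

Displacement is the signed area under the v-t curve.
0–6 s: ½(-4 + -11)(6) = -45 m
6–7 s: ½(-11 + -2)(1) = -6.5 m
7–13 s: ½(-2 + 4)(6) = 6 m
Net displacement = -45.5 m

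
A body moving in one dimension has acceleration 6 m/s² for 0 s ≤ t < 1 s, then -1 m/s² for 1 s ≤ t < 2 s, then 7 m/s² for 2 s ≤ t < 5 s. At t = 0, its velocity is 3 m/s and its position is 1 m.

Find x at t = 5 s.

On each constant-a segment, Δv = aΔt and Δx = v₀Δt + ½aΔt²; chain segment to segment.
0–1 s: v starts 3 m/s; Δx = 3·1 + ½·6·1² = 6 m; v ends 9 m/s.
1–2 s: v starts 9 m/s; Δx = 9·1 + ½·-1·1² = 8.5 m; v ends 8 m/s.
2–5 s: v starts 8 m/s; Δx = 8·3 + ½·7·3² = 55.5 m; v ends 29 m/s.
x(5) = 1 + Σ Δx = 71 m.

71 m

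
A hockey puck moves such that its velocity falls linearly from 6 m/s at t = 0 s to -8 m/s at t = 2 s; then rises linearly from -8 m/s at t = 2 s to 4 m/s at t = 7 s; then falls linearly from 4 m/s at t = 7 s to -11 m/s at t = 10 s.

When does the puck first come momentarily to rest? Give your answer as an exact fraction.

v changes sign on 0–2 s (from 6 to -8); the graph is linear there, so v = 0 at t = 0 + (-6)·(2 − 0)/(-8 − 6) = 6/7 s.

t = 6/7 s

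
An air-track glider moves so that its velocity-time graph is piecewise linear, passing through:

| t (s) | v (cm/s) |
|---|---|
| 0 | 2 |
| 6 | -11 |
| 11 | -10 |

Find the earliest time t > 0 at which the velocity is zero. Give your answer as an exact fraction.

v changes sign on 0–6 s (from 2 to -11); the graph is linear there, so v = 0 at t = 0 + (-2)·(6 − 0)/(-11 − 2) = 12/13 s.

t = 12/13 s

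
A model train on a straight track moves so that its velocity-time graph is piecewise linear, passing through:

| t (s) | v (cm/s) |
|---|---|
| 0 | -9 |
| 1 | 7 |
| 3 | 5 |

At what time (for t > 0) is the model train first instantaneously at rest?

t = 0.5625 s

v changes sign on 0–1 s (from -9 to 7); the graph is linear there, so v = 0 at t = 0 + (9)·(1 − 0)/(7 − -9) = 0.5625 s.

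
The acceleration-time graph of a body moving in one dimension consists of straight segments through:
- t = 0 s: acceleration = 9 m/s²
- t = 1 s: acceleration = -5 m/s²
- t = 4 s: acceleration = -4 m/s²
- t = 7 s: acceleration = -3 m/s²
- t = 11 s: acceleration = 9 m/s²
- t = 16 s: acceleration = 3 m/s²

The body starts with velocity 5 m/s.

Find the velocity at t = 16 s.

Δv equals the area under the a-t graph; then v = v₀ + Δv.
0–1 s: ½(9 + -5)(1) = 2 m/s
1–4 s: ½(-5 + -4)(3) = -13.5 m/s
4–7 s: ½(-4 + -3)(3) = -10.5 m/s
7–11 s: ½(-3 + 9)(4) = 12 m/s
11–16 s: ½(9 + 3)(5) = 30 m/s
Δv = 20 m/s, so v(16) = 5 + (20) = 25 m/s.

25 m/s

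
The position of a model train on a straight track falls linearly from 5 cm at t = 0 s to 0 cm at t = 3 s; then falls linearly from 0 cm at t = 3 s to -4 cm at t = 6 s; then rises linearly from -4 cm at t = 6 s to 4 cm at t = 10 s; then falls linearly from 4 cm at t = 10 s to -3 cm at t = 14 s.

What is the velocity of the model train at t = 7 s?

2 cm/s

Velocity is the slope of the x-t graph on 6–10 s: (4 − -4)/(10 − 6) = 2 cm/s.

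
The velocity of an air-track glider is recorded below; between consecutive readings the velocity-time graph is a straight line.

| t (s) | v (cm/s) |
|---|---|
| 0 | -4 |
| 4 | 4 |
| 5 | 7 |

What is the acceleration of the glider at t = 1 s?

2 cm/s²

Acceleration is the slope of the v-t graph on 0–4 s: (4 − -4)/(4 − 0) = 2 cm/s².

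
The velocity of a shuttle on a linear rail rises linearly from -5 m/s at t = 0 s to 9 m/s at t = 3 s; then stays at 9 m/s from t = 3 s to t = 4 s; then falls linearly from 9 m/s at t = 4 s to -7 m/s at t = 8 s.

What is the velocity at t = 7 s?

-3 m/s

On 4–8 s the graph is linear from 9 to -7 m/s: v(7) = 9 + (-7 − 9)·(7 − 4)/(8 − 4) = -3 m/s.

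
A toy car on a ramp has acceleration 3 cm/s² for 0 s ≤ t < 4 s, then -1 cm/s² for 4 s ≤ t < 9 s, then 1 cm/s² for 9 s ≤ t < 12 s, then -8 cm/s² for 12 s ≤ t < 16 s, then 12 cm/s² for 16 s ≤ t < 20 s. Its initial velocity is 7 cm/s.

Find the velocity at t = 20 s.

Δv equals the area under the a-t graph; then v = v₀ + Δv.
0–4 s: 3 × 4 = 12 cm/s
4–9 s: -1 × 5 = -5 cm/s
9–12 s: 1 × 3 = 3 cm/s
12–16 s: -8 × 4 = -32 cm/s
16–20 s: 12 × 4 = 48 cm/s
Δv = 26 cm/s, so v(20) = 7 + (26) = 33 cm/s.

33 cm/s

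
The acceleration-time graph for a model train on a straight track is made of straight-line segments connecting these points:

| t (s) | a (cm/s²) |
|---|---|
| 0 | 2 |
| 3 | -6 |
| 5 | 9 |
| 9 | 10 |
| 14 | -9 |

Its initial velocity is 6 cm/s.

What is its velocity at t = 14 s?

Δv equals the area under the a-t graph; then v = v₀ + Δv.
0–3 s: ½(2 + -6)(3) = -6 cm/s
3–5 s: ½(-6 + 9)(2) = 3 cm/s
5–9 s: ½(9 + 10)(4) = 38 cm/s
9–14 s: ½(10 + -9)(5) = 2.5 cm/s
Δv = 37.5 cm/s, so v(14) = 6 + (37.5) = 43.5 cm/s.

43.5 cm/s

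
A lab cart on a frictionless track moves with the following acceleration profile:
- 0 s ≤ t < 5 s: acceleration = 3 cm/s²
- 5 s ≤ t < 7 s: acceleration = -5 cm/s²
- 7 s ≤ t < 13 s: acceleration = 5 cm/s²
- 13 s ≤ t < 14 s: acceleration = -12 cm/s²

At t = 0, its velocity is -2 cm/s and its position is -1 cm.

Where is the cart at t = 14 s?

On each constant-a segment, Δv = aΔt and Δx = v₀Δt + ½aΔt²; chain segment to segment.
0–5 s: v starts -2 cm/s; Δx = -2·5 + ½·3·5² = 27.5 cm; v ends 13 cm/s.
5–7 s: v starts 13 cm/s; Δx = 13·2 + ½·-5·2² = 16 cm; v ends 3 cm/s.
7–13 s: v starts 3 cm/s; Δx = 3·6 + ½·5·6² = 108 cm; v ends 33 cm/s.
13–14 s: v starts 33 cm/s; Δx = 33·1 + ½·-12·1² = 27 cm; v ends 21 cm/s.
x(14) = -1 + Σ Δx = 177.5 cm.

177.5 cm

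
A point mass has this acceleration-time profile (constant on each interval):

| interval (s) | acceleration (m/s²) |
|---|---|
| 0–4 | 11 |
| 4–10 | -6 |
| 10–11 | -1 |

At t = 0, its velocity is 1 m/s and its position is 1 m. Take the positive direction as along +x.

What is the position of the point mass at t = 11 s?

263.5 m

On each constant-a segment, Δv = aΔt and Δx = v₀Δt + ½aΔt²; chain segment to segment.
0–4 s: v starts 1 m/s; Δx = 1·4 + ½·11·4² = 92 m; v ends 45 m/s.
4–10 s: v starts 45 m/s; Δx = 45·6 + ½·-6·6² = 162 m; v ends 9 m/s.
10–11 s: v starts 9 m/s; Δx = 9·1 + ½·-1·1² = 8.5 m; v ends 8 m/s.
x(11) = 1 + Σ Δx = 263.5 m.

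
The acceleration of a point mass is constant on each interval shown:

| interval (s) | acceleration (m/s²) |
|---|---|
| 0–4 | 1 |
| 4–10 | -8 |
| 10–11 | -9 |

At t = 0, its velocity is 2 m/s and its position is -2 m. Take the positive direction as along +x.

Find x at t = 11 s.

On each constant-a segment, Δv = aΔt and Δx = v₀Δt + ½aΔt²; chain segment to segment.
0–4 s: v starts 2 m/s; Δx = 2·4 + ½·1·4² = 16 m; v ends 6 m/s.
4–10 s: v starts 6 m/s; Δx = 6·6 + ½·-8·6² = -108 m; v ends -42 m/s.
10–11 s: v starts -42 m/s; Δx = -42·1 + ½·-9·1² = -46.5 m; v ends -51 m/s.
x(11) = -2 + Σ Δx = -140.5 m.

-140.5 m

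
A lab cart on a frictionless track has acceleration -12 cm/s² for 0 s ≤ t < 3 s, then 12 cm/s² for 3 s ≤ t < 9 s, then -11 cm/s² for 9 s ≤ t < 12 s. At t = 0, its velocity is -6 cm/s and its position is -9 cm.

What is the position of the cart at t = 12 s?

-76.5 cm

On each constant-a segment, Δv = aΔt and Δx = v₀Δt + ½aΔt²; chain segment to segment.
0–3 s: v starts -6 cm/s; Δx = -6·3 + ½·-12·3² = -72 cm; v ends -42 cm/s.
3–9 s: v starts -42 cm/s; Δx = -42·6 + ½·12·6² = -36 cm; v ends 30 cm/s.
9–12 s: v starts 30 cm/s; Δx = 30·3 + ½·-11·3² = 40.5 cm; v ends -3 cm/s.
x(12) = -9 + Σ Δx = -76.5 cm.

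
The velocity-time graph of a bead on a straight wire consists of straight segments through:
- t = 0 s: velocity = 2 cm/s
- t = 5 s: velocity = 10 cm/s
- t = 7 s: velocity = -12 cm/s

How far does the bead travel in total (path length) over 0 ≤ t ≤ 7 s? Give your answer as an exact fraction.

452/11 cm

Distance (not displacement) is the total path length: add the absolute areas under v-t.
0–5 s: |½(2 + 10)(5)| = 30 cm
5–7 s: v = 0 at t = 65/11 s; triangle areas 50/11 + 72/11 = 122/11 cm
Total distance = 452/11 cm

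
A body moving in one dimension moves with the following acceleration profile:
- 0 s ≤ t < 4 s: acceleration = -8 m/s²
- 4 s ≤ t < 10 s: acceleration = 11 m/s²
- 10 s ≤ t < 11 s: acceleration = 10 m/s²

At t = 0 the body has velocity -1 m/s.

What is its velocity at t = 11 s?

43 m/s

Δv equals the area under the a-t graph; then v = v₀ + Δv.
0–4 s: -8 × 4 = -32 m/s
4–10 s: 11 × 6 = 66 m/s
10–11 s: 10 × 1 = 10 m/s
Δv = 44 m/s, so v(11) = -1 + (44) = 43 m/s.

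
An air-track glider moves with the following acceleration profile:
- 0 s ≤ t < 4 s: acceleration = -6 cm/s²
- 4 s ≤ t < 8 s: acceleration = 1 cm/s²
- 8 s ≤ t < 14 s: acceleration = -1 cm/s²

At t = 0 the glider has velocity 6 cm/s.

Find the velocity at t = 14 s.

Δv equals the area under the a-t graph; then v = v₀ + Δv.
0–4 s: -6 × 4 = -24 cm/s
4–8 s: 1 × 4 = 4 cm/s
8–14 s: -1 × 6 = -6 cm/s
Δv = -26 cm/s, so v(14) = 6 + (-26) = -20 cm/s.

-20 cm/s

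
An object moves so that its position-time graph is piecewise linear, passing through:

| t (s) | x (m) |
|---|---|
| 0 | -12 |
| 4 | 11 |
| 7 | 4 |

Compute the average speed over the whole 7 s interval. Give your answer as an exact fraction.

30/7 m/s

Average speed = (total path length)/(elapsed time); on a piecewise-linear x-t graph the path length is Σ|Δx|.
0–4 s: |Δx| = |11 − -12| = 23 m
4–7 s: |Δx| = |4 − 11| = 7 m
Total path = 30 m; average speed = 30/7 = 30/7 m/s.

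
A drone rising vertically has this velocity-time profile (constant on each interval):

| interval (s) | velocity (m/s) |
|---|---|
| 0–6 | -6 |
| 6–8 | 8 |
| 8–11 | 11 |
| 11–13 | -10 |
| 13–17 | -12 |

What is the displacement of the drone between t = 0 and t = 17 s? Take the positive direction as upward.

Displacement is the signed area under the v-t curve.
0–6 s: -6 × 6 = -36 m
6–8 s: 8 × 2 = 16 m
8–11 s: 11 × 3 = 33 m
11–13 s: -10 × 2 = -20 m
13–17 s: -12 × 4 = -48 m
Net displacement = -55 m

-55 m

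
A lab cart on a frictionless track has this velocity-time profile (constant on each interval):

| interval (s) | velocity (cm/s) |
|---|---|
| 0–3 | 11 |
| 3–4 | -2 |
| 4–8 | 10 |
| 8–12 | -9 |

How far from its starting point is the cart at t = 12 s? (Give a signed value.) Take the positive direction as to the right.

Displacement is the signed area under the v-t curve.
0–3 s: 11 × 3 = 33 cm
3–4 s: -2 × 1 = -2 cm
4–8 s: 10 × 4 = 40 cm
8–12 s: -9 × 4 = -36 cm
Net displacement = 35 cm

35 cm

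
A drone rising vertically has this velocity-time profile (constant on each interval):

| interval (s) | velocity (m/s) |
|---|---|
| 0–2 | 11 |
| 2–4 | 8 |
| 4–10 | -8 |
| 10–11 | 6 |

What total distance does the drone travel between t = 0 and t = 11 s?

Total distance travelled is ∫|v| dt — sum the magnitudes of each area piece.
0–2 s: |11| × 2 = 22 m
2–4 s: |8| × 2 = 16 m
4–10 s: |-8| × 6 = 48 m
10–11 s: |6| × 1 = 6 m
Total distance = 92 m

92 m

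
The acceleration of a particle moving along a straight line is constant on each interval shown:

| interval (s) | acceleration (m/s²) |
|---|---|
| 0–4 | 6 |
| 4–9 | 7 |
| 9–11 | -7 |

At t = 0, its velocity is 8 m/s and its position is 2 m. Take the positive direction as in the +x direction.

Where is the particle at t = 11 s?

On each constant-a segment, Δv = aΔt and Δx = v₀Δt + ½aΔt²; chain segment to segment.
0–4 s: v starts 8 m/s; Δx = 8·4 + ½·6·4² = 80 m; v ends 32 m/s.
4–9 s: v starts 32 m/s; Δx = 32·5 + ½·7·5² = 247.5 m; v ends 67 m/s.
9–11 s: v starts 67 m/s; Δx = 67·2 + ½·-7·2² = 120 m; v ends 53 m/s.
x(11) = 2 + Σ Δx = 449.5 m.

449.5 m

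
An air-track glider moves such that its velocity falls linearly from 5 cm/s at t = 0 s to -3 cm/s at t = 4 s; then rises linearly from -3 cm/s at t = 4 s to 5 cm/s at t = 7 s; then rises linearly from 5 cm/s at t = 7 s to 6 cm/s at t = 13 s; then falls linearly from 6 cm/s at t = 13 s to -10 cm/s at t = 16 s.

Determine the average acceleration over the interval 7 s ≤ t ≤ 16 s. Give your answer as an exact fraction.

-5/3 cm/s²

Average acceleration = Δv/Δt = (-10 − 5)/(16 − 7) = -5/3 cm/s².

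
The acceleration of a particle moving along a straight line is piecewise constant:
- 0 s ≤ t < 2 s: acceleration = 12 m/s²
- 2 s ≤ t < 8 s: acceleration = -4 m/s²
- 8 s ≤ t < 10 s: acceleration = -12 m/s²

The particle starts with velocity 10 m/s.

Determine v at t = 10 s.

-14 m/s

Δv equals the area under the a-t graph; then v = v₀ + Δv.
0–2 s: 12 × 2 = 24 m/s
2–8 s: -4 × 6 = -24 m/s
8–10 s: -12 × 2 = -24 m/s
Δv = -24 m/s, so v(10) = 10 + (-24) = -14 m/s.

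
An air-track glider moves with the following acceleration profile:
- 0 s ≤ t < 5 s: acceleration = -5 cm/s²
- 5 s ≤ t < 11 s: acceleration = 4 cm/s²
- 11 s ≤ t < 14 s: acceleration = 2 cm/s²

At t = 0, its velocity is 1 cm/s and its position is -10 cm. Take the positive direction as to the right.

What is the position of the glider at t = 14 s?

-130.5 cm

On each constant-a segment, Δv = aΔt and Δx = v₀Δt + ½aΔt²; chain segment to segment.
0–5 s: v starts 1 cm/s; Δx = 1·5 + ½·-5·5² = -57.5 cm; v ends -24 cm/s.
5–11 s: v starts -24 cm/s; Δx = -24·6 + ½·4·6² = -72 cm; v ends 0 cm/s.
11–14 s: v starts 0 cm/s; Δx = 0·3 + ½·2·3² = 9 cm; v ends 6 cm/s.
x(14) = -10 + Σ Δx = -130.5 cm.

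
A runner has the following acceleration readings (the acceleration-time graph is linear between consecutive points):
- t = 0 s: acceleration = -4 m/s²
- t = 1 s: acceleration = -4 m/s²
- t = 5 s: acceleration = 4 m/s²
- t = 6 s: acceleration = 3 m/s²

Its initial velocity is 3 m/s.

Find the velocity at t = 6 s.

Δv equals the area under the a-t graph; then v = v₀ + Δv.
0–1 s: -4 × 1 = -4 m/s
1–5 s: ½(-4 + 4)(4) = 0 m/s
5–6 s: ½(4 + 3)(1) = 3.5 m/s
Δv = -0.5 m/s, so v(6) = 3 + (-0.5) = 2.5 m/s.

2.5 m/s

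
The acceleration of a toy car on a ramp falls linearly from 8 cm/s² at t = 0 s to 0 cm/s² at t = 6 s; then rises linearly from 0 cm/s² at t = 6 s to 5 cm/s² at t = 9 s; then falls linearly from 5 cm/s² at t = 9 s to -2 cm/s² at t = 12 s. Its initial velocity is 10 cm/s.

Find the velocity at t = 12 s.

Δv equals the area under the a-t graph; then v = v₀ + Δv.
0–6 s: ½(8 + 0)(6) = 24 cm/s
6–9 s: ½(0 + 5)(3) = 7.5 cm/s
9–12 s: ½(5 + -2)(3) = 4.5 cm/s
Δv = 36 cm/s, so v(12) = 10 + (36) = 46 cm/s.

46 cm/s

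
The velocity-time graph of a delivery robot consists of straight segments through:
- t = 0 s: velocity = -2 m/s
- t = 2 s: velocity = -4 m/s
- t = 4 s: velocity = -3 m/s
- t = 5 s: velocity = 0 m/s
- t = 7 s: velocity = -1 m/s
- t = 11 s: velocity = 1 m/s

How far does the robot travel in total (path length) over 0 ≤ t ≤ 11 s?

17.5 m

Total distance travelled is ∫|v| dt — sum the magnitudes of each area piece.
0–2 s: |½(-2 + -4)(2)| = 6 m
2–4 s: |½(-4 + -3)(2)| = 7 m
4–5 s: |½(-3 + 0)(1)| = 1.5 m
5–7 s: |½(0 + -1)(2)| = 1 m
7–11 s: v = 0 at t = 9 s; triangle areas 1 + 1 = 2 m
Total distance = 17.5 m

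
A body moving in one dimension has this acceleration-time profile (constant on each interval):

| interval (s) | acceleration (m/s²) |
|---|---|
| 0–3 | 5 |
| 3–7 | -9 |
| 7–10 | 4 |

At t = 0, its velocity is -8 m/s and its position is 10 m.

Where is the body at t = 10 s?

On each constant-a segment, Δv = aΔt and Δx = v₀Δt + ½aΔt²; chain segment to segment.
0–3 s: v starts -8 m/s; Δx = -8·3 + ½·5·3² = -1.5 m; v ends 7 m/s.
3–7 s: v starts 7 m/s; Δx = 7·4 + ½·-9·4² = -44 m; v ends -29 m/s.
7–10 s: v starts -29 m/s; Δx = -29·3 + ½·4·3² = -69 m; v ends -17 m/s.
x(10) = 10 + Σ Δx = -104.5 m.

-104.5 m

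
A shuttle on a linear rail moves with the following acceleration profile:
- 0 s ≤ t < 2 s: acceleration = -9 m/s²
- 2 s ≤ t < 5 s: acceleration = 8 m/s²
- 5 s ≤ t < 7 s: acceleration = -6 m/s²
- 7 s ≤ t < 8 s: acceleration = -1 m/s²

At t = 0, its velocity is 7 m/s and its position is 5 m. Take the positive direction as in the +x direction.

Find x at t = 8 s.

18.5 m

On each constant-a segment, Δv = aΔt and Δx = v₀Δt + ½aΔt²; chain segment to segment.
0–2 s: v starts 7 m/s; Δx = 7·2 + ½·-9·2² = -4 m; v ends -11 m/s.
2–5 s: v starts -11 m/s; Δx = -11·3 + ½·8·3² = 3 m; v ends 13 m/s.
5–7 s: v starts 13 m/s; Δx = 13·2 + ½·-6·2² = 14 m; v ends 1 m/s.
7–8 s: v starts 1 m/s; Δx = 1·1 + ½·-1·1² = 0.5 m; v ends 0 m/s.
x(8) = 5 + Σ Δx = 18.5 m.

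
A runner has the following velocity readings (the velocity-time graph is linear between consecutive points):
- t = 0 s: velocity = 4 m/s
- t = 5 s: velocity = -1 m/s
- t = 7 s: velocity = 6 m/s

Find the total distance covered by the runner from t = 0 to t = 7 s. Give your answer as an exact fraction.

193/14 m

Total distance travelled is ∫|v| dt — sum the magnitudes of each area piece.
0–5 s: v = 0 at t = 4 s; triangle areas 8 + 0.5 = 8.5 m
5–7 s: v = 0 at t = 37/7 s; triangle areas 1/7 + 36/7 = 37/7 m
Total distance = 193/14 m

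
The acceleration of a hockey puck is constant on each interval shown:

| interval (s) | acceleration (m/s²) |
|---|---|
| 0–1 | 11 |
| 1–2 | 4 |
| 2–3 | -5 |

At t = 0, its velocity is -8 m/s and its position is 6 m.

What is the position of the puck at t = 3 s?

13 m

On each constant-a segment, Δv = aΔt and Δx = v₀Δt + ½aΔt²; chain segment to segment.
0–1 s: v starts -8 m/s; Δx = -8·1 + ½·11·1² = -2.5 m; v ends 3 m/s.
1–2 s: v starts 3 m/s; Δx = 3·1 + ½·4·1² = 5 m; v ends 7 m/s.
2–3 s: v starts 7 m/s; Δx = 7·1 + ½·-5·1² = 4.5 m; v ends 2 m/s.
x(3) = 6 + Σ Δx = 13 m.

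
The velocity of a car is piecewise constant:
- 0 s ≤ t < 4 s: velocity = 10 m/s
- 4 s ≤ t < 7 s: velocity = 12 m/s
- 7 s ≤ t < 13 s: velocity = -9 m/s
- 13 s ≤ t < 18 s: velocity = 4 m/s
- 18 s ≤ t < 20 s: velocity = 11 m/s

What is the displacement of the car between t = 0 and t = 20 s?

Displacement is the signed area under the v-t curve.
0–4 s: 10 × 4 = 40 m
4–7 s: 12 × 3 = 36 m
7–13 s: -9 × 6 = -54 m
13–18 s: 4 × 5 = 20 m
18–20 s: 11 × 2 = 22 m
Net displacement = 64 m

64 m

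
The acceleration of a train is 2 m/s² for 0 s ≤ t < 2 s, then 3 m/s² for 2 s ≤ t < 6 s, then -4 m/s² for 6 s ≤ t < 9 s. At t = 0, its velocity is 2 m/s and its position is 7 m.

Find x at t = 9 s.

On each constant-a segment, Δv = aΔt and Δx = v₀Δt + ½aΔt²; chain segment to segment.
0–2 s: v starts 2 m/s; Δx = 2·2 + ½·2·2² = 8 m; v ends 6 m/s.
2–6 s: v starts 6 m/s; Δx = 6·4 + ½·3·4² = 48 m; v ends 18 m/s.
6–9 s: v starts 18 m/s; Δx = 18·3 + ½·-4·3² = 36 m; v ends 6 m/s.
x(9) = 7 + Σ Δx = 99 m.

99 m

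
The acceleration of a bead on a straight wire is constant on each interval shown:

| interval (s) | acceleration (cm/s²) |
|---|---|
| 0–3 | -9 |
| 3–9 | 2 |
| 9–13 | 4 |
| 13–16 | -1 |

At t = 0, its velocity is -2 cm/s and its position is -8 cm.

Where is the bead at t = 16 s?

-236 cm

On each constant-a segment, Δv = aΔt and Δx = v₀Δt + ½aΔt²; chain segment to segment.
0–3 s: v starts -2 cm/s; Δx = -2·3 + ½·-9·3² = -46.5 cm; v ends -29 cm/s.
3–9 s: v starts -29 cm/s; Δx = -29·6 + ½·2·6² = -138 cm; v ends -17 cm/s.
9–13 s: v starts -17 cm/s; Δx = -17·4 + ½·4·4² = -36 cm; v ends -1 cm/s.
13–16 s: v starts -1 cm/s; Δx = -1·3 + ½·-1·3² = -7.5 cm; v ends -4 cm/s.
x(16) = -8 + Σ Δx = -236 cm.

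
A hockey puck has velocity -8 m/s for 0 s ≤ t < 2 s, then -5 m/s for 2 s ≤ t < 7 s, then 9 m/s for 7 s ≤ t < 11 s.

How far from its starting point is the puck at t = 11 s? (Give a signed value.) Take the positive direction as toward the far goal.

-5 m

Displacement is the signed area under the v-t curve.
0–2 s: -8 × 2 = -16 m
2–7 s: -5 × 5 = -25 m
7–11 s: 9 × 4 = 36 m
Net displacement = -5 m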